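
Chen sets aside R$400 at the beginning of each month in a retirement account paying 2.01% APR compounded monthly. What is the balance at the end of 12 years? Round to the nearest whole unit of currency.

i = 0.0201/12 = 0.001675 per month; n = 12·12 = 144.
FV = PMT · [(1+i)^n − 1] / i × (1+i) = 400 · 162.970292 = 65,188.1169
Payments are at the start of each period, so multiply by (1+i).

R$65,188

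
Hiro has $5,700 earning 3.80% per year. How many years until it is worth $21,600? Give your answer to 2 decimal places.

(1+i)^n = 21600/5700 = 3.78947, so n = ln 3.78947 / ln 1.038 = 35.7206 years

35.72 years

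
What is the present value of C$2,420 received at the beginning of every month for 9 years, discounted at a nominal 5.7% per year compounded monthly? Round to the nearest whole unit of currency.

C$205,052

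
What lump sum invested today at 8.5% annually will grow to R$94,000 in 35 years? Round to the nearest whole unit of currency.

R$5,409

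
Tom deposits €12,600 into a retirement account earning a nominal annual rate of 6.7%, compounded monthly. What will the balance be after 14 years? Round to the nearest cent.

With 12 periods per year: i = 0.00558333, n = 168.
FV = 12,600 × (1 + 0.00558333)^168 = 32,107.4451

€32,107.45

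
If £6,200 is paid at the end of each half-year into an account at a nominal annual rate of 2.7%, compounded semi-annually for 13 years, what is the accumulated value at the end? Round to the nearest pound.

With 2 periods per year: i = 0.0135, n = 26.
Accumulation factor s(26|0.0135) = 30.900425; FV = 6200 × 30.900425 = 191,582.6340

£191,583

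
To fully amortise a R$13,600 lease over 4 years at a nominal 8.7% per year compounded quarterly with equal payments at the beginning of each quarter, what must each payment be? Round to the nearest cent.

With 4 periods per year: i = 0.02175, n = 16.
PMT = 13600 / ( [1 − (1+0.02175)^(−16)] / 0.02175 × (1+i) ) = 13600 / 13.682623 = 993.9615

R$993.96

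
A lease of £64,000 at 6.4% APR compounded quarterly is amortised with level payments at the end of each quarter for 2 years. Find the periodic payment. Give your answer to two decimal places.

With 4 periods per year: i = 0.016, n = 8.
PMT = 64000 / ( [1 − (1+0.016)^(−8)] / 0.016 ) = 64000 / 7.453418 = 8,586.6640

£8,586.66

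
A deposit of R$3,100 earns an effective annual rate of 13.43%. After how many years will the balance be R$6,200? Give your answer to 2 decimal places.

5.50 years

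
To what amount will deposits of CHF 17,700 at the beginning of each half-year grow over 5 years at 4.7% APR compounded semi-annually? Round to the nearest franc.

CHF 201,568

With 2 periods per year: i = 0.0235, n = 10.
FV = 17700 × [(1+0.0235)^10 − 1] / 0.0235 × (1+i) = 17700 × 11.388048 = 201,568.4534
(annuity-due: payments at period start, so ×(1+i).)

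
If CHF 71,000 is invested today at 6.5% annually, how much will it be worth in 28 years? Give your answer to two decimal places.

FV = PV·(1+i)^n = 71,000 × 5.831617 = 414,044.8302

CHF 414,044.83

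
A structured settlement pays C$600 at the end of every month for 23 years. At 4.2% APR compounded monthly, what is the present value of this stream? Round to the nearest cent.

C$106,072.31

With 12 periods per year: i = 0.0035, n = 276.
Annuity factor a(276|0.0035) = 176.787183; PV = 600 × 176.787183 = 106,072.3098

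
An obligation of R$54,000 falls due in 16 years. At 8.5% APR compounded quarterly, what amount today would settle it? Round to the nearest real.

i = 0.085/4 = 0.02125 per quarter; n = 16·4 = 64.
PV = 54,000 / (1 + 0.02125)^64 = 54,000 / 3.841072 = 14,058.5752

R$14,059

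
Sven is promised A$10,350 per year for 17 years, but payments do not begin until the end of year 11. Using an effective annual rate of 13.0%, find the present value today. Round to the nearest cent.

A$20,516.93

Value one period before first payment (t=10): 10350 × [1 − (1+0.13)^(−17)] / 0.13 = 10350 × 6.729093 = 69,646.1123
Discount back 10 years: 69,646.1123 × (1+0.13)^(−10) = 69,646.1123 × 0.294588 = 20,516.9332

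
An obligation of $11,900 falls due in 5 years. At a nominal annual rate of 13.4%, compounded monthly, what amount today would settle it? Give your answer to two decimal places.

$6,111.99

Periodic rate i = 0.134/12 = 0.0111667; n = 5 × 12 = 60 periods.
PV = 11,900 / (1 + 0.0111667)^60 = 11,900 / 1.946994 = 6,111.9851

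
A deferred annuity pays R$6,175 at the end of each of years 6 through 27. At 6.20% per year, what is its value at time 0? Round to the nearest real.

Value one period before first payment (t=5): 6175 × [1 − (1+0.062)^(−22)] / 0.062 = 6175 × 11.834964 = 73,080.9028
PV₀ = 73,080.9028 / (1+0.062)^5 = 73,080.9028 / 1.350898 = 54,098.0138

R$54,098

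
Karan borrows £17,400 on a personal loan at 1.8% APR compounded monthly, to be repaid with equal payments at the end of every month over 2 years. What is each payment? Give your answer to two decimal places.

£738.67

i = 0.018/12 = 0.0015 per month; n = 2·12 = 24.
Annuity-PV factor = 23.555791; PMT = 17400 / 23.555791 = 738.6719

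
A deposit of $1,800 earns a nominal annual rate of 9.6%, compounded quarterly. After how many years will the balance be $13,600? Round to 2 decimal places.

Periodic rate i = 0.096/4 = 0.024.
n = ln(13600/1800) / ln(1+0.024) = ln(7.55556) / 0.023717 = 85.2689 quarters
= 85.2689/4 years

21.32 years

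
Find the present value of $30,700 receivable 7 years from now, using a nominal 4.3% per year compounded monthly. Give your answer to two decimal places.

$22,732.61

Periodic rate i = 0.043/12 = 0.00358333; n = 7 × 12 = 84 periods.
PV = 30,700 / (1 + 0.00358333)^84 = 30,700 / 1.350483 = 22,732.6146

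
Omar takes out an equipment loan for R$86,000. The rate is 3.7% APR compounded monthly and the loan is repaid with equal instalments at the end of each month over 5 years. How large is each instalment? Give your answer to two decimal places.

R$1,572.20

With 12 periods per year: i = 0.00308333, n = 60.
Annuity-PV factor = 54.700259; PMT = 86000 / 54.700259 = 1,572.2046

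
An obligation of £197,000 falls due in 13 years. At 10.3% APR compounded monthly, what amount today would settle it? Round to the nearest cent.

£51,931.09

i = 0.103/12 = 0.00858333 per month; n = 13·12 = 156.
PV = 197,000 / (1 + 0.00858333)^156 = 197,000 / 3.793489 = 51,931.0874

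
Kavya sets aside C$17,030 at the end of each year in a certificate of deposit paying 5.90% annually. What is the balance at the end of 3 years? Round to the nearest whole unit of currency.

C$54,164

Accumulation factor s(3|0.059) = 3.180481; FV = 17030 × 3.180481 = 54,163.5914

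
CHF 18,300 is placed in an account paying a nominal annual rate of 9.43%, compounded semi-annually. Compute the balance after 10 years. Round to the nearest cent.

i = 0.0943/2 = 0.04715 per half-year; n = 10·2 = 20.
FV = 18,300 × (1 + 0.04715)^20 = 45,986.3596

CHF 45,986.36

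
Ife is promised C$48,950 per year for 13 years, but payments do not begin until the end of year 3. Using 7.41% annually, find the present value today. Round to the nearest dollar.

C$346,511

PV at t=2 (ordinary 13-year annuity): 48950 × a(13|0.0741) = 48950 × 8.166832 = 399,766.4160
Discount back 2 years: 399,766.4160 × (1+0.0741)^(−2) = 399,766.4160 × 0.866783 = 346,510.8784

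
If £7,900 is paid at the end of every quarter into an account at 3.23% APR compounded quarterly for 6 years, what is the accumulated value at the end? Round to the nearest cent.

£208,295.01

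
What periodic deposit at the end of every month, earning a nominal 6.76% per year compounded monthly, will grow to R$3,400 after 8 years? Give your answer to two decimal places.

Periodic rate i = 0.0676/12 = 0.00563333; n = 8 × 12 = 96 periods.
FV-annuity factor = 126.883309; PMT = 3400 / 126.883309 = 26.7963

R$26.80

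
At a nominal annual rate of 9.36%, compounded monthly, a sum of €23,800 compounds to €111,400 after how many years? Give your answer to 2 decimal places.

Periodic rate i = 0.0936/12 = 0.0078.
n = ln(111400/23800) / ln(1+0.0078) = ln(4.68067) / 0.007770 = 198.6479 months
= 198.6479/12 years

16.55 years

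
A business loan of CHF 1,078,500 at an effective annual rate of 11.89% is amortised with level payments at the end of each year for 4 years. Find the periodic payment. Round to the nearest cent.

CHF 354,257.05

PMT = 1.0785e+06 / ( [1 − (1+0.1189)^(−4)] / 0.1189 ) = 1.0785e+06 / 3.044400 = 354,257.0541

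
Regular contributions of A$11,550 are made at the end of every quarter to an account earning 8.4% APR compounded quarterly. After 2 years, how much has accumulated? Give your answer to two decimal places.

i = 0.084/4 = 0.021 per quarter; n = 2·4 = 8.
Accumulation factor s(8|0.021) = 8.613355; FV = 11550 × 8.613355 = 99,484.2534

A$99,484.25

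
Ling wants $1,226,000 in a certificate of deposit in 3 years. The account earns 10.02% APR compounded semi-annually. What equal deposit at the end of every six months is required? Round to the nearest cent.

With 2 periods per year: i = 0.0501, n = 6.
FV-annuity factor = 6.803625; PMT = 1.226e+06 / 6.803625 = 180,198.0671

$180,198.07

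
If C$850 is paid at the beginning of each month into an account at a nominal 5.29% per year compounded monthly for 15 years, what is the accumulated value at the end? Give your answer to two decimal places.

C$233,807.77

With 12 periods per year: i = 0.00440833, n = 180.
FV = 850 × [(1+0.00440833)^180 − 1] / 0.00440833 × (1+i) = 850 × 275.067968 = 233,807.7729
(Beginning-of-period payments → annuity-due factor ×(1+i).)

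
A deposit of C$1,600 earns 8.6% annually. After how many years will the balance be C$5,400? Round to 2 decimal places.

14.74 years

(1+i)^n = 5400/1600 = 3.37500, so n = ln 3.37500 / ln 1.086 = 14.7440 years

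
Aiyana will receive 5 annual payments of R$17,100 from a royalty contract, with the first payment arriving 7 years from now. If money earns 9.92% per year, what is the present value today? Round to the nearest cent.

PV at t=6 (ordinary 5-year annuity): 17100 × a(5|0.0992) = 17100 × 3.798547 = 64,955.1510
PV₀ = 64,955.1510 / (1+0.0992)^6 = 64,955.1510 / 1.763845 = 36,825.8923

R$36,825.89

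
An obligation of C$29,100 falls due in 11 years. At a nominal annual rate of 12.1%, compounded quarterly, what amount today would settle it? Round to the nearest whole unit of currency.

C$7,842

i = 0.121/4 = 0.03025 per quarter; n = 11·4 = 44.
PV = FV·(1+i)^(−n) = 29,100 × 0.269479 = 7,841.8326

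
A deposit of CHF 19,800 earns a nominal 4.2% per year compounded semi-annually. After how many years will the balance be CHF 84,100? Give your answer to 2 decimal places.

34.80 years

Periodic rate i = 0.042/2 = 0.021.
(1+i)^n = 84100/19800 = 4.24747, so n = ln 4.24747 / ln 1.021 = 69.5933 half-years
= 69.5933/2 years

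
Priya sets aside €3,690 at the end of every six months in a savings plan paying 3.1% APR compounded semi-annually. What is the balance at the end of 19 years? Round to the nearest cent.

€189,037.80

i = 0.031/2 = 0.0155 per half-year; n = 19·2 = 38.
FV = PMT · [(1+i)^n − 1] / i = 3690 · 51.229755 = 189,037.7956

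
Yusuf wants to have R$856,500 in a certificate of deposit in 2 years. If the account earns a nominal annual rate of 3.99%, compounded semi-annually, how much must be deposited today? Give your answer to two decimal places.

With 2 periods per year: i = 0.01995, n = 4.
Discount factor = (1+0.01995)^(−4) = 0.924027; PV = 856,500 × 0.924027 = 791,428.7781

R$791,428.78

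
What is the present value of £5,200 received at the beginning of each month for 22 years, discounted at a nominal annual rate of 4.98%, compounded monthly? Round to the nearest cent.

£836,587.98

i = 0.0498/12 = 0.00415 per month; n = 22·12 = 264.
PV = PMT · [1 − (1+i)^(−n)] / i × (1+i) = 5200 · 160.882304 = 836,587.9803
(annuity-due: payments at period start, so ×(1+i).)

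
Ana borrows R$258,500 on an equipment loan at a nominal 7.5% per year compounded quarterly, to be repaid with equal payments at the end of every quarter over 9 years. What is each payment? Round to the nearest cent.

With 4 periods per year: i = 0.01875, n = 36.
Annuity-PV factor = 26.008071; PMT = 258500 / 26.008071 = 9,939.2224

R$9,939.22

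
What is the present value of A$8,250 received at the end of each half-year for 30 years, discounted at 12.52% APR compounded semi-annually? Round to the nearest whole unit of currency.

i = 0.1252/2 = 0.0626 per half-year; n = 30·2 = 60.
PV = PMT · [1 − (1+i)^(−n)] / i = 8250 · 15.556382 = 128,340.1554

A$128,340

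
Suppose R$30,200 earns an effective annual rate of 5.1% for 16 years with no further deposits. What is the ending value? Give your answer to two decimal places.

30,200 × (1+0.051)^16 = 30,200 × 2.216376 = 66,934.5579

R$66,934.56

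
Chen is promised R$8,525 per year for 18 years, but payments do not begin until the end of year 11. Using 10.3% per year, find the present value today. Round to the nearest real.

R$25,735

Value one period before first payment (t=10): 8525 × [1 − (1+0.103)^(−18)] / 0.103 = 8525 × 8.046077 = 68,592.8104
PV₀ = 68,592.8104 / (1+0.103)^10 = 68,592.8104 / 2.665355 = 25,734.9586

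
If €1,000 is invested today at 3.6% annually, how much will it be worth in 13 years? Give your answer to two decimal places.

€1,583.71

FV = 1,000 × (1 + 0.036)^13 = 1,583.7142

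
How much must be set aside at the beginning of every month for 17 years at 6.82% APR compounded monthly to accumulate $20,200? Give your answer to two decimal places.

$52.42

With 12 periods per year: i = 0.00568333, n = 204.
PMT = 20200 / ( [(1+0.00568333)^204 − 1] / 0.00568333 × (1+i) ) = 20200 / 385.328306 = 52.4228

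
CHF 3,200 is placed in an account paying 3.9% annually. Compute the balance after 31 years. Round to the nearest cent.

CHF 10,476.88

3,200 × (1+0.039)^31 = 3,200 × 3.274025 = 10,476.8796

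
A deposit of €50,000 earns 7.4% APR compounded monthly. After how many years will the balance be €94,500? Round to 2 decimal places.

8.63 years

Periodic rate i = 0.074/12 = 0.00616667.
(1+i)^n = 94500/50000 = 1.89000, so n = ln 1.89000 / ln 1.00617 = 103.5466 months
= 103.5466/12 years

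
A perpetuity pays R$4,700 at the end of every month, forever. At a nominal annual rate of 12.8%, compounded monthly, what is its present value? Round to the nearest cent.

R$440,625.00

Periodic rate i = 0.128/12 = 0.0106667.
PV = C/r = 4700/0.0106667 = 440,625.0000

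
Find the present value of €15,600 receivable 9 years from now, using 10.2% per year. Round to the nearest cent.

PV = FV·(1+i)^(−n) = 15,600 × 0.417221 = 6,508.6400

€6,508.64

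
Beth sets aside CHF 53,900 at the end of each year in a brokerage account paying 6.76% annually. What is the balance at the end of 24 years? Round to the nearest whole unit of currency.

CHF 3,034,858

FV = 53900 × [(1+0.0676)^24 − 1] / 0.0676 = 53900 × 56.305343 = 3,034,858.0053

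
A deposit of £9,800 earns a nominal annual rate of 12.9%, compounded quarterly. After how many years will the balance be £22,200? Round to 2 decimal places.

Periodic rate i = 0.129/4 = 0.03225.
n = ln(22200/9800) / ln(1+0.03225) = ln(2.26531) / 0.031741 = 25.7620 quarters
= 25.7620/4 years

6.44 years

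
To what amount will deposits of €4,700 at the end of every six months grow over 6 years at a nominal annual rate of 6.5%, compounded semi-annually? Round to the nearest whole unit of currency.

€67,658

With 2 periods per year: i = 0.0325, n = 12.
Accumulation factor s(12|0.0325) = 14.395285; FV = 4700 × 14.395285 = 67,657.8418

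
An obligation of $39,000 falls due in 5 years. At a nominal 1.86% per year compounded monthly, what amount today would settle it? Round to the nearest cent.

Periodic rate i = 0.0186/12 = 0.00155; n = 5 × 12 = 60 periods.
PV = FV·(1+i)^(−n) = 39,000 × 0.911259 = 35,539.1053

$35,539.11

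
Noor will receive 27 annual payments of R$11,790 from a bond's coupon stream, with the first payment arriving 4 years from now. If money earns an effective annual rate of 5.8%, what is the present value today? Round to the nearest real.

Value one period before first payment (t=3): 11790 × [1 − (1+0.058)^(−27)] / 0.058 = 11790 × 13.479031 = 158,917.7776
PV₀ = 158,917.7776 / (1+0.058)^3 = 158,917.7776 / 1.184287 = 134,188.5561

R$134,189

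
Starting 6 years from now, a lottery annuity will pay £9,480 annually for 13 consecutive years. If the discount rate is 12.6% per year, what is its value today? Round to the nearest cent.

£32,679.90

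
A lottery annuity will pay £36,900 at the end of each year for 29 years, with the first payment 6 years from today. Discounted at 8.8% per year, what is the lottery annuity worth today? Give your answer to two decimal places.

£251,210.08

PV at t=5 (ordinary 29-year annuity): 36900 × a(29|0.088) = 36900 × 10.378992 = 382,984.8079
PV₀ = 382,984.8079 / (1+0.088)^5 = 382,984.8079 / 1.524560 = 251,210.0848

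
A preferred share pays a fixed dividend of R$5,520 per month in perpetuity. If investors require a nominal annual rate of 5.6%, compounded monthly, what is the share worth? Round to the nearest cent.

Periodic rate i = 0.056/12 = 0.00466667.
PV = C/r = 5520/0.00466667 = 1,182,857.1429

R$1,182,857.14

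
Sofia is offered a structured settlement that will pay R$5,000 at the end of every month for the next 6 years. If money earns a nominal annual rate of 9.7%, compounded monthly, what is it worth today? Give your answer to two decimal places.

R$272,110.16

i = 0.097/12 = 0.00808333 per month; n = 6·12 = 72.
PV = 5000 × [1 − (1+0.00808333)^(−72)] / 0.00808333 = 5000 × 54.422033 = 272,110.1638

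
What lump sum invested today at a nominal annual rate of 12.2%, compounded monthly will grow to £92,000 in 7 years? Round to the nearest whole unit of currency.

With 12 periods per year: i = 0.0101667, n = 84.
PV = FV·(1+i)^(−n) = 92,000 × 0.427548 = 39,334.4428

£39,334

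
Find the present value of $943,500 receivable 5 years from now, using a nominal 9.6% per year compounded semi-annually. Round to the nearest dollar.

i = 0.096/2 = 0.048 per half-year; n = 5·2 = 10.
Discount factor = (1+0.048)^(−10) = 0.625730; PV = 943,500 × 0.625730 = 590,376.5218

$590,377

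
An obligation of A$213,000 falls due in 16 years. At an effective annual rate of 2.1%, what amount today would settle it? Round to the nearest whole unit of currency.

A$152,745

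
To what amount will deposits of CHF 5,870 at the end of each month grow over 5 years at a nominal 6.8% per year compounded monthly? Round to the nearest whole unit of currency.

CHF 418,082

Periodic rate i = 0.068/12 = 0.00566667; n = 5 × 12 = 60 periods.
Accumulation factor s(60|0.00566667) = 71.223511; FV = 5870 × 71.223511 = 418,082.0098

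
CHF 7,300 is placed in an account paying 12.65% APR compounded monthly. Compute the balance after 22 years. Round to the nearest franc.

CHF 116,316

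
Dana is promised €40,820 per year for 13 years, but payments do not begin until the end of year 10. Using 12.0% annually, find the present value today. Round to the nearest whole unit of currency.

€94,555

PV at t=9 (ordinary 13-year annuity): 40820 × a(13|0.12) = 40820 × 6.423548 = 262,209.2463
Discount back 9 years: 262,209.2463 × (1+0.12)^(−9) = 262,209.2463 × 0.360610 = 94,555.2829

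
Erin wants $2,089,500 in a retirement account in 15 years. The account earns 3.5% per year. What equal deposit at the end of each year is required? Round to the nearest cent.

FV-annuity factor = 19.295681; PMT = 2.0895e+06 / 19.295681 = 108,288.4824

$108,288.48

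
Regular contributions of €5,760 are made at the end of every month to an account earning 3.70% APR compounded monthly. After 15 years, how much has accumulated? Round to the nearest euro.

With 12 periods per year: i = 0.00308333, n = 180.
FV = PMT · [(1+i)^n − 1] / i = 5760 · 240.147317 = 1,383,248.5470

€1,383,249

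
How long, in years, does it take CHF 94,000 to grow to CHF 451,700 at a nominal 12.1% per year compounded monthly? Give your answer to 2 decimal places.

Periodic rate i = 0.121/12 = 0.0100833.
(1+i)^n = 451700/94000 = 4.80532, so n = ln 4.80532 / ln 1.01008 = 156.4586 months
= 156.4586/12 years

13.04 years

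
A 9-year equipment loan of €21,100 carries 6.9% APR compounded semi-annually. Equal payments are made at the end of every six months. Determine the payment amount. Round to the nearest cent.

€1,593.11

i = 0.069/2 = 0.0345 per half-year; n = 9·2 = 18.
Annuity-PV factor = 13.244519; PMT = 21100 / 13.244519 = 1,593.1118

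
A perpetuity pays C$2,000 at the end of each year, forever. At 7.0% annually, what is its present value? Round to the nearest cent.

PV = C/r = 2000/0.07 = 28,571.4286

C$28,571.43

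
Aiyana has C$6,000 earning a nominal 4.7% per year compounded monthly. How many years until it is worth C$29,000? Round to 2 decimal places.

Periodic rate i = 0.047/12 = 0.00391667.
(1+i)^n = 29000/6000 = 4.83333, so n = ln 4.83333 / ln 1.00392 = 403.0519 months
= 403.0519/12 years

33.59 years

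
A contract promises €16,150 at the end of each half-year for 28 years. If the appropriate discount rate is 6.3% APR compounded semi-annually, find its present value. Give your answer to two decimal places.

Periodic rate i = 0.063/2 = 0.0315; n = 28 × 2 = 56 periods.
Annuity factor a(56|0.0315) = 26.156024; PV = 16150 × 26.156024 = 422,419.7819

€422,419.78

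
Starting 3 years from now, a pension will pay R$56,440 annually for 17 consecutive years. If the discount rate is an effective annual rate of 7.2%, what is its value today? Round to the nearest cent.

R$472,930.42

Value one period before first payment (t=2): 56440 × [1 − (1+0.072)^(−17)] / 0.072 = 56440 × 9.629413 = 543,484.0762
PV₀ = 543,484.0762 / (1+0.072)^2 = 543,484.0762 / 1.149184 = 472,930.4239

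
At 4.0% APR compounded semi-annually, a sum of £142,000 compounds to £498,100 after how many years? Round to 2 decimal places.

Periodic rate i = 0.04/2 = 0.02.
(1+i)^n = 498100/142000 = 3.50775, so n = ln 3.50775 / ln 1.02 = 63.3741 half-years
= 63.3741/2 years

31.69 years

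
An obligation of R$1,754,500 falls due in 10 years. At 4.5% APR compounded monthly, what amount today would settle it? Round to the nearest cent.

R$1,119,660.55

With 12 periods per year: i = 0.00375, n = 120.
PV = 1,754,500 / (1 + 0.00375)^120 = 1,754,500 / 1.566993 = 1,119,660.5540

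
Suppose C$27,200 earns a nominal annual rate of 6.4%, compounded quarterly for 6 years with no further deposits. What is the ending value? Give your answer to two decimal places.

Periodic rate i = 0.064/4 = 0.016; n = 6 × 4 = 24 periods.
27,200 × (1+0.016)^24 = 27,200 × 1.463690 = 39,812.3575

C$39,812.36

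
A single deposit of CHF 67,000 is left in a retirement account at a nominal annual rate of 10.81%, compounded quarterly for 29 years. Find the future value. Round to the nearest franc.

CHF 1,477,313

Periodic rate i = 0.1081/4 = 0.027025; n = 29 × 4 = 116 periods.
FV = 67,000 × (1 + 0.027025)^116 = 1,477,313.2322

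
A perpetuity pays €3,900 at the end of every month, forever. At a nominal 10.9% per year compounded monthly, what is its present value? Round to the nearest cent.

€429,357.80

Periodic rate i = 0.109/12 = 0.00908333.
PV = C/r = 3900/0.00908333 = 429,357.7982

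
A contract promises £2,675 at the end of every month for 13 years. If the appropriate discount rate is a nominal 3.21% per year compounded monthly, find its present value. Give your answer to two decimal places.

£340,809.59

Periodic rate i = 0.0321/12 = 0.002675; n = 13 × 12 = 156 periods.
PV = 2675 × [1 − (1+0.002675)^(−156)] / 0.002675 = 2675 × 127.405456 = 340,809.5941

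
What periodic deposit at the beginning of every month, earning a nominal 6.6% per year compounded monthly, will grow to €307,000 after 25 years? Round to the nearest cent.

€401.40

i = 0.066/12 = 0.0055 per month; n = 25·12 = 300.
FV-annuity factor × (1+i) = 764.818504; PMT = 307000 / 764.818504 = 401.4024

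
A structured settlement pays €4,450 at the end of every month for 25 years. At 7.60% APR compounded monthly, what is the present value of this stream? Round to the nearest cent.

With 12 periods per year: i = 0.00633333, n = 300.
Annuity factor a(300|0.00633333) = 134.136721; PV = 4450 × 134.136721 = 596,908.4096

€596,908.41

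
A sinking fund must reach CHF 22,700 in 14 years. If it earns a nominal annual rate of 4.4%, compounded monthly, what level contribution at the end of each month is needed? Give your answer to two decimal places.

CHF 97.99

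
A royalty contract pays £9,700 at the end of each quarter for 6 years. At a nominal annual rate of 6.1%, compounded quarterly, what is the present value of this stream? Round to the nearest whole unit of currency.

Periodic rate i = 0.061/4 = 0.01525; n = 6 × 4 = 24 periods.
PV = PMT · [1 − (1+i)^(−n)] / i = 9700 · 19.972368 = 193,731.9690

£193,732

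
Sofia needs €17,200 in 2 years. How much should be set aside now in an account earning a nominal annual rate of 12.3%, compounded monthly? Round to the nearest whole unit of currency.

€13,466

Periodic rate i = 0.123/12 = 0.01025; n = 2 × 12 = 24 periods.
Discount factor = (1+0.01025)^(−24) = 0.782902; PV = 17,200 × 0.782902 = 13,465.9137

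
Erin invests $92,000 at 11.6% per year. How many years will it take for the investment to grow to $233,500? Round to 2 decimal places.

8.49 years

n = ln(233500/92000) / ln(1+0.116) = ln(2.53804) / 0.109751 = 8.4864 years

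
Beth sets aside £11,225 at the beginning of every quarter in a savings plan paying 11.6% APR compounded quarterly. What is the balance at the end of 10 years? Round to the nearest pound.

Periodic rate i = 0.116/4 = 0.029; n = 10 × 4 = 40 periods.
FV = 11225 × [(1+0.029)^40 − 1] / 0.029 × (1+i) = 11225 × 75.852409 = 851,443.2912
(Beginning-of-period payments → annuity-due factor ×(1+i).)

£851,443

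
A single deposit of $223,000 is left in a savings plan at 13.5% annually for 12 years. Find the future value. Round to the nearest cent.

$1,019,190.11

FV = 223,000 × (1 + 0.135)^12 = 1,019,190.1116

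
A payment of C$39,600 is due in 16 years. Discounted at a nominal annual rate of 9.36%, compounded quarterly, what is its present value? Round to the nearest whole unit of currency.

Periodic rate i = 0.0936/4 = 0.0234; n = 16 × 4 = 64 periods.
Discount factor = (1+0.0234)^(−64) = 0.227559; PV = 39,600 × 0.227559 = 9,011.3276

C$9,011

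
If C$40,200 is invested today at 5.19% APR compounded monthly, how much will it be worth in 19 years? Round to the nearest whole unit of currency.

i = 0.0519/12 = 0.004325 per month; n = 19·12 = 228.
FV = 40,200 × (1 + 0.004325)^228 = 107,537.6139

C$107,538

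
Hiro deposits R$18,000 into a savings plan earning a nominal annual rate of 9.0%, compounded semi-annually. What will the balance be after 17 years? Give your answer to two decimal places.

Periodic rate i = 0.09/2 = 0.045; n = 17 × 2 = 34 periods.
FV = 18,000 × (1 + 0.045)^34 = 80,394.5077

R$80,394.51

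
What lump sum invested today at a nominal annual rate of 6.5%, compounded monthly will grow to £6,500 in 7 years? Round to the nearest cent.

£4,128.98

With 12 periods per year: i = 0.00541667, n = 84.
PV = FV·(1+i)^(−n) = 6,500 × 0.635227 = 4,128.9785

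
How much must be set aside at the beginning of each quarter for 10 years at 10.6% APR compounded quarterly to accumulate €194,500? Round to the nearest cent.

€2,718.85

Periodic rate i = 0.106/4 = 0.0265; n = 10 × 4 = 40 periods.
FV-annuity factor × (1+i) = 71.537668; PMT = 194500 / 71.537668 = 2,718.8473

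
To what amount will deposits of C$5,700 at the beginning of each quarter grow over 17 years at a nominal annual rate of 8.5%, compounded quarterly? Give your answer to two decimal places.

Periodic rate i = 0.085/4 = 0.02125; n = 17 × 4 = 68 periods.
Accumulation factor s(68|0.02125) × (1+i) = 152.736625; FV = 5700 × 152.736625 = 870,598.7613
(Beginning-of-period payments → annuity-due factor ×(1+i).)

C$870,598.76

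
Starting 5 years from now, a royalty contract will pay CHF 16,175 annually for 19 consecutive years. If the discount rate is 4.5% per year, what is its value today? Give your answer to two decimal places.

Value one period before first payment (t=4): 16175 × [1 − (1+0.045)^(−19)] / 0.045 = 16175 × 12.593294 = 203,696.5238
PV₀ = 203,696.5238 / (1+0.045)^4 = 203,696.5238 / 1.192519 = 170,812.0307

CHF 170,812.03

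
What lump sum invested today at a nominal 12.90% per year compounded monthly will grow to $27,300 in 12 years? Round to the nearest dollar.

i = 0.129/12 = 0.01075 per month; n = 12·12 = 144.
PV = FV·(1+i)^(−n) = 27,300 × 0.214437 = 5,854.1338

$5,854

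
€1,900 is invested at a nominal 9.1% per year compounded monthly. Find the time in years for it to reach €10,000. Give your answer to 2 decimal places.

Periodic rate i = 0.091/12 = 0.00758333.
(1+i)^n = 10000/1900 = 5.26316, so n = ln 5.26316 / ln 1.00758 = 219.8268 months
= 219.8268/12 years

18.32 years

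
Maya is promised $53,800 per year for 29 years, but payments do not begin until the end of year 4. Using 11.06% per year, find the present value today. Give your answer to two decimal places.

$338,152.37

Value one period before first payment (t=3): 53800 × [1 − (1+0.1106)^(−29)] / 0.1106 = 53800 × 8.610000 = 463,218.0125
Discount back 3 years: 463,218.0125 × (1+0.1106)^(−3) = 463,218.0125 × 0.730007 = 338,152.3667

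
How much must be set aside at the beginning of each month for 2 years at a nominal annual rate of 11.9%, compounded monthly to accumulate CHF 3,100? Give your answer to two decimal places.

i = 0.119/12 = 0.00991667 per month; n = 2·12 = 24.
FV-annuity factor × (1+i) = 27.214050; PMT = 3100 / 27.214050 = 113.9117

CHF 113.91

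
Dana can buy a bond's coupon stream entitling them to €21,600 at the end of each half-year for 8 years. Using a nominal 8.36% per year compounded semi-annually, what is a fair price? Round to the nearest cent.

Periodic rate i = 0.0836/2 = 0.0418; n = 8 × 2 = 16 periods.
PV = PMT · [1 − (1+i)^(−n)] / i = 21600 · 11.499084 = 248,380.2096

€248,380.21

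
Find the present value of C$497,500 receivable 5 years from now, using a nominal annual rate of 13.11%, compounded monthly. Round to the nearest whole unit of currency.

Periodic rate i = 0.1311/12 = 0.010925; n = 5 × 12 = 60 periods.
PV = 497,500 / (1 + 0.010925)^60 = 497,500 / 1.919271 = 259,213.0623

C$259,213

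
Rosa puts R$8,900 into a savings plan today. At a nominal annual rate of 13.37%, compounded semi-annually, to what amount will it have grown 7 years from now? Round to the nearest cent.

Periodic rate i = 0.1337/2 = 0.06685; n = 7 × 2 = 14 periods.
FV = PV·(1+i)^n = 8,900 × 2.474270 = 22,021.0016

R$22,021.00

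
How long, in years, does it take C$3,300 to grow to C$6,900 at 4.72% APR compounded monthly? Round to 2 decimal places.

15.66 years

Periodic rate i = 0.0472/12 = 0.00393333.
(1+i)^n = 6900/3300 = 2.09091, so n = ln 2.09091 / ln 1.00393 = 187.8937 months
= 187.8937/12 years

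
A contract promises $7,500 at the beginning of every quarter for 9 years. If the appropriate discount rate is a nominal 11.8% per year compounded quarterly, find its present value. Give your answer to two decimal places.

$169,836.98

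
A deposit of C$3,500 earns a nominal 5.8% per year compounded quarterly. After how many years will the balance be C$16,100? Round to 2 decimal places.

Periodic rate i = 0.058/4 = 0.0145.
(1+i)^n = 16100/3500 = 4.60000, so n = ln 4.60000 / ln 1.0145 = 106.0065 quarters
= 106.0065/4 years

26.50 years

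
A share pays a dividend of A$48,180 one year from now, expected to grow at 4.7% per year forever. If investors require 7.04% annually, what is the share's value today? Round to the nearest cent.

PV = PMT / (i − g) = 48180 / (0.0704 − 0.047) = 48180 / 0.023400 = 2,058,974.3590

A$2,058,974.36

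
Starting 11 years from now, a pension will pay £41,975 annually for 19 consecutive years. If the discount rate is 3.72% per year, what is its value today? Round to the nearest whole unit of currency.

PV at t=10 (ordinary 19-year annuity): 41975 × a(19|0.0372) = 41975 × 13.451925 = 564,644.5402
PV₀ = 564,644.5402 / (1+0.0372)^10 = 564,644.5402 / 1.440871 = 391,877.2504

£391,877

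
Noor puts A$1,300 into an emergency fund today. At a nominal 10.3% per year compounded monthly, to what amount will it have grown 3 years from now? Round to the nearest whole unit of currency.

With 12 periods per year: i = 0.00858333, n = 36.
FV = PV·(1+i)^n = 1,300 × 1.360268 = 1,768.3478

A$1,768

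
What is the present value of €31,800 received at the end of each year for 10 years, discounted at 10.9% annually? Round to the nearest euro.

€188,065

Annuity factor a(10|0.109) = 5.914008; PV = 31800 × 5.914008 = 188,065.4655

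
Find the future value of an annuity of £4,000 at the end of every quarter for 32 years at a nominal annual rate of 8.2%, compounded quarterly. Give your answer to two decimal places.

£2,425,300.36

i = 0.082/4 = 0.0205 per quarter; n = 32·4 = 128.
FV = 4000 × [(1+0.0205)^128 − 1] / 0.0205 = 4000 × 606.325091 = 2,425,300.3626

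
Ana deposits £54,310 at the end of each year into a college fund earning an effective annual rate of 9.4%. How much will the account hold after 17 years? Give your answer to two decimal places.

£2,083,243.53

FV = PMT · [(1+i)^n − 1] / i = 54310 · 38.358378 = 2,083,243.5311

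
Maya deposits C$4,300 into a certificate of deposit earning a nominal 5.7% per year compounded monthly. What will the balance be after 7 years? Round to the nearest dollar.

C$6,402

With 12 periods per year: i = 0.00475, n = 84.
FV = 4,300 × (1 + 0.00475)^84 = 6,402.3838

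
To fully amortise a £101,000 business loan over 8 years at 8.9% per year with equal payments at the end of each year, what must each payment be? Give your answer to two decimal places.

£18,180.35

Annuity-PV factor = 5.555450; PMT = 101000 / 5.555450 = 18,180.3456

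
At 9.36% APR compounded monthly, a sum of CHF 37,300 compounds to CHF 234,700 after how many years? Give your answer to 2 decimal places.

19.73 years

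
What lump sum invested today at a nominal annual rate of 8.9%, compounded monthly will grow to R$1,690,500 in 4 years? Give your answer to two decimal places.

With 12 periods per year: i = 0.00741667, n = 48.
Discount factor = (1+0.00741667)^(−48) = 0.701393; PV = 1,690,500 × 0.701393 = 1,185,705.5739

R$1,185,705.57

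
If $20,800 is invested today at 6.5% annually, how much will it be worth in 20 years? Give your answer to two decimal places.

20,800 × (1+0.065)^20 = 20,800 × 3.523645 = 73,291.8173

$73,291.82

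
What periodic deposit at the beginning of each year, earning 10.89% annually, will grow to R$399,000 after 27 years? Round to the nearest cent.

R$2,561.63

PMT = 399000 / ( [(1+0.1089)^27 − 1] / 0.1089 × (1+i) ) = 399000 / 155.760233 = 2,561.6294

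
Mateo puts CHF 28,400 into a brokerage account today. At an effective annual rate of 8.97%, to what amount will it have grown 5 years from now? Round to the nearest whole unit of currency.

CHF 43,637

FV = PV·(1+i)^n = 28,400 × 1.536508 = 43,636.8200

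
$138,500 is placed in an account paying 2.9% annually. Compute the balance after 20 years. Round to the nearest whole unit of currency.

FV = 138,500 × (1 + 0.029)^20 = 245,333.7339

$245,334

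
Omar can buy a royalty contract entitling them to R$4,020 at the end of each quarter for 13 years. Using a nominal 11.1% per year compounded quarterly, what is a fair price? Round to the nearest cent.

R$109,965.80

Periodic rate i = 0.111/4 = 0.02775; n = 13 × 4 = 52 periods.
PV = 4020 × [1 − (1+0.02775)^(−52)] / 0.02775 = 4020 × 27.354676 = 109,965.7974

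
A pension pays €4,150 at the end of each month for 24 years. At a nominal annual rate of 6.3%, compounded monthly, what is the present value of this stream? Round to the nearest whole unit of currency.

€615,510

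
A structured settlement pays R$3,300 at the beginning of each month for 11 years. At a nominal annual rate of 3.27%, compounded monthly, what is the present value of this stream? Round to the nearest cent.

R$366,445.54

Periodic rate i = 0.0327/12 = 0.002725; n = 11 × 12 = 132 periods.
Annuity factor a(132|0.002725) × (1+i) = 111.044103; PV = 3300 × 111.044103 = 366,445.5385
Payments are at the start of each period, so multiply by (1+i).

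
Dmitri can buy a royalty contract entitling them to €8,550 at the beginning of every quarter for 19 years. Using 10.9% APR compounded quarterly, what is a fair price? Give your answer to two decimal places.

With 4 periods per year: i = 0.02725, n = 76.
Annuity factor a(76|0.02725) × (1+i) = 32.811599; PV = 8550 × 32.811599 = 280,539.1703
Payments are at the start of each period, so multiply by (1+i).

€280,539.17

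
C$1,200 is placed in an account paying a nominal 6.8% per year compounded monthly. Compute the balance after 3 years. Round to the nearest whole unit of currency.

With 12 periods per year: i = 0.00566667, n = 36.
1,200 × (1+0.00566667)^36 = 1,200 × 1.225592 = 1,470.7107

C$1,471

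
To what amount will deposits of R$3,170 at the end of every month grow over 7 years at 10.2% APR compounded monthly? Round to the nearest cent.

i = 0.102/12 = 0.0085 per month; n = 7·12 = 84.
FV = 3170 × [(1+0.0085)^84 − 1] / 0.0085 = 3170 × 121.881272 = 386,363.6328

R$386,363.63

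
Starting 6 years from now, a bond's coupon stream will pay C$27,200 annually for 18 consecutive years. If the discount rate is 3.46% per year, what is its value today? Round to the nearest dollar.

C$303,656

PV at t=5 (ordinary 18-year annuity): 27200 × a(18|0.0346) = 27200 × 13.233525 = 359,951.8712
PV₀ = 359,951.8712 / (1+0.0346)^5 = 359,951.8712 / 1.185393 = 303,656.1387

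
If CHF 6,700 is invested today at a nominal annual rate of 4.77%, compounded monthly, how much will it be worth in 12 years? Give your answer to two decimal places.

CHF 11,862.39

With 12 periods per year: i = 0.003975, n = 144.
6,700 × (1+0.003975)^144 = 6,700 × 1.770506 = 11,862.3900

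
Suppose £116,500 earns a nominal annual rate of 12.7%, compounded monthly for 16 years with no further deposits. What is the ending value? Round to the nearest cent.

With 12 periods per year: i = 0.0105833, n = 192.
116,500 × (1+0.0105833)^192 = 116,500 × 7.548302 = 879,377.1522

£879,377.15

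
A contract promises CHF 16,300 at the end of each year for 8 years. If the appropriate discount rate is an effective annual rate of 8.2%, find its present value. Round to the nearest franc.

PV = PMT · [1 − (1+i)^(−n)] / i = 16300 · 5.703278 = 92,963.4339

CHF 92,963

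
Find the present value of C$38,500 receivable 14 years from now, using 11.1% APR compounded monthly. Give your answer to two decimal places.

i = 0.111/12 = 0.00925 per month; n = 14·12 = 168.
PV = 38,500 / (1 + 0.00925)^168 = 38,500 / 4.696684 = 8,197.2725

C$8,197.27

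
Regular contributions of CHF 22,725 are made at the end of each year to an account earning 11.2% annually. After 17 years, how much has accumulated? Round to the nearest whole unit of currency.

FV = PMT · [(1+i)^n − 1] / i = 22725 · 45.341871 = 1,030,394.0140

CHF 1,030,394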